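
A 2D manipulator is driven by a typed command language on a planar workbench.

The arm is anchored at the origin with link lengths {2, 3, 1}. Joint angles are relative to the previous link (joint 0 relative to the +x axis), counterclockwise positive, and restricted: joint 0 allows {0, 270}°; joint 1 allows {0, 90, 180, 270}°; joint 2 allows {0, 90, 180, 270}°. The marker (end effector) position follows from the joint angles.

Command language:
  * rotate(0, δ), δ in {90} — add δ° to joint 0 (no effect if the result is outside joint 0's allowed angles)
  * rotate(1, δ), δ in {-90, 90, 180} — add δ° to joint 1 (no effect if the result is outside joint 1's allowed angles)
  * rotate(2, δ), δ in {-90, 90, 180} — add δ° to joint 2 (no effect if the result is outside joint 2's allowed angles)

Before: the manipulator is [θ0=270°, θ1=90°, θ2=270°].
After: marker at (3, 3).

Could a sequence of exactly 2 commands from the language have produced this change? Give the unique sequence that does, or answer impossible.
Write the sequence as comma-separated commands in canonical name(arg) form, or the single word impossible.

rotate(0, 90), rotate(0, 90)

t0: [θ0=270°, θ1=90°, θ2=270°]
t=1 rotate(0, 90) ⇒ [θ0=0°, θ1=90°, θ2=270°]
t=2 rotate(0, 90) ⇒ [θ0=0°, θ1=90°, θ2=270°]
no rival 2-sequence matches.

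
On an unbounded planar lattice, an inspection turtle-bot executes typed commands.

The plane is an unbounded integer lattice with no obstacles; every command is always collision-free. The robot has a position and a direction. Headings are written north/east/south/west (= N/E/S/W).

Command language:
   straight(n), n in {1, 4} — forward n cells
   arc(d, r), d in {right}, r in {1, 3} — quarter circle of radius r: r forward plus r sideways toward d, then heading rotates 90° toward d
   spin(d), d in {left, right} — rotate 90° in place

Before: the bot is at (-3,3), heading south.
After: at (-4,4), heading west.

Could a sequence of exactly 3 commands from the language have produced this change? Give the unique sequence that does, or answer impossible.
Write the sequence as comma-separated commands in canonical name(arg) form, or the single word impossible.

key: order matters: swapping spin(right) and spin(left) lands elsewhere
from: at (-3,3), heading south
t=1 spin(right) ⇒ at (-3,3), heading west
t=2 arc(right, 1) ⇒ at (-4,4), heading north
t=3 spin(left) ⇒ at (-4,4), heading west
uniquely the one of 216 3-step routes that fits.

spin(right), arc(right, 1), spin(left)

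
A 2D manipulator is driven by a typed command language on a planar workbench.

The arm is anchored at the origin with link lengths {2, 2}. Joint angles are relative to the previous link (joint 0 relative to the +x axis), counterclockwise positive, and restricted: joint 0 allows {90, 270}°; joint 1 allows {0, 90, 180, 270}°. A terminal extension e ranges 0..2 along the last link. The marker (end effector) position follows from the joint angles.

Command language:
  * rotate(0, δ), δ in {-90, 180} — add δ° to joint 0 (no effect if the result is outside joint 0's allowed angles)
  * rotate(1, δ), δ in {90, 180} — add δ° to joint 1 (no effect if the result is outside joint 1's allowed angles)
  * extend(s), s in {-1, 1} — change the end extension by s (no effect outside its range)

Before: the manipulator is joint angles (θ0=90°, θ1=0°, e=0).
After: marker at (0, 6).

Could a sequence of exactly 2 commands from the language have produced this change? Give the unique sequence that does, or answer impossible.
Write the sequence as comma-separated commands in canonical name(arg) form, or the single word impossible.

from: joint angles (θ0=90°, θ1=0°, e=0)
step 1 (extend(1)): joint angles (θ0=90°, θ1=0°, e=1)
step 2 (extend(1)): joint angles (θ0=90°, θ1=0°, e=2)
uniquely the one of 36 2-step routes that fits.

extend(1), extend(1)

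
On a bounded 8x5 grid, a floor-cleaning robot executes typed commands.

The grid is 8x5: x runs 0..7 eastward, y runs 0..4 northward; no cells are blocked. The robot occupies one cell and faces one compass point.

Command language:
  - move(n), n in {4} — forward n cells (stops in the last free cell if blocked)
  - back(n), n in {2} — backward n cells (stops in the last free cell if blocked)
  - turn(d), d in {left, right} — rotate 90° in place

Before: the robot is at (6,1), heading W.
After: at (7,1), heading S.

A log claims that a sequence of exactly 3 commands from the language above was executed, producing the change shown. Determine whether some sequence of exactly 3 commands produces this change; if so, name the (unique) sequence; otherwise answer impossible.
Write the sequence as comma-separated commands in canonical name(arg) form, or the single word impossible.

back(2), back(2), turn(left)

key: order matters: swapping back(2) and turn(left) lands elsewhere
begin: at (6,1), heading W
1. back(2) → at (7,1), heading W
2. back(2) → at (7,1), heading W
3. turn(left) → at (7,1), heading S
no other 3-command option fits: unique.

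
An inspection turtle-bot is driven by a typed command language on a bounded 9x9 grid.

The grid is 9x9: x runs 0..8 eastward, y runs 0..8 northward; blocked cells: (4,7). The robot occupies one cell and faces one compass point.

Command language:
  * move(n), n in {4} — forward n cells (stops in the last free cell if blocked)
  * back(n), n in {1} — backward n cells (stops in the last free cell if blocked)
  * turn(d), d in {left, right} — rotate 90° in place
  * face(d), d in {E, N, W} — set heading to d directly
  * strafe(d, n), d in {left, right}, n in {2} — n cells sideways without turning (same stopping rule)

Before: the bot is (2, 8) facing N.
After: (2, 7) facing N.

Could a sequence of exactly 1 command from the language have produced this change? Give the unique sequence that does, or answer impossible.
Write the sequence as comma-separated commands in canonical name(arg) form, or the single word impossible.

key: heading stays N — the single command does not turn
initial: (2, 8) facing N
step 1 (back(1)): (2, 7) facing N
no other 1-command option fits: unique.

back(1)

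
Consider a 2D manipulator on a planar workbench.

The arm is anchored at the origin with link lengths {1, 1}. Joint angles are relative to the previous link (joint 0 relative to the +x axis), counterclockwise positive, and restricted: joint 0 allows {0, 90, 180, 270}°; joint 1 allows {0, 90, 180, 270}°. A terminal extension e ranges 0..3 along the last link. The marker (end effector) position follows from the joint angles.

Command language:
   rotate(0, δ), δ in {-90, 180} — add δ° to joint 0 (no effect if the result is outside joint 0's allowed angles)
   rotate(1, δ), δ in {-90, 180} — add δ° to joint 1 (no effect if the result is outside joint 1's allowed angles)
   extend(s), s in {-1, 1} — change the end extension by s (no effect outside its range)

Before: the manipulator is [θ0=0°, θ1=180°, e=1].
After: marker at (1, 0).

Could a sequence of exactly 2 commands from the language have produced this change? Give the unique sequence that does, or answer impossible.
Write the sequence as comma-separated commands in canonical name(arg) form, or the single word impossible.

begin: [θ0=0°, θ1=180°, e=1]
step 1 (rotate(0, -90)): [θ0=270°, θ1=180°, e=1]
step 2 (rotate(0, -90)): [θ0=180°, θ1=180°, e=1]
no other 2-command option fits: unique.

rotate(0, -90), rotate(0, -90)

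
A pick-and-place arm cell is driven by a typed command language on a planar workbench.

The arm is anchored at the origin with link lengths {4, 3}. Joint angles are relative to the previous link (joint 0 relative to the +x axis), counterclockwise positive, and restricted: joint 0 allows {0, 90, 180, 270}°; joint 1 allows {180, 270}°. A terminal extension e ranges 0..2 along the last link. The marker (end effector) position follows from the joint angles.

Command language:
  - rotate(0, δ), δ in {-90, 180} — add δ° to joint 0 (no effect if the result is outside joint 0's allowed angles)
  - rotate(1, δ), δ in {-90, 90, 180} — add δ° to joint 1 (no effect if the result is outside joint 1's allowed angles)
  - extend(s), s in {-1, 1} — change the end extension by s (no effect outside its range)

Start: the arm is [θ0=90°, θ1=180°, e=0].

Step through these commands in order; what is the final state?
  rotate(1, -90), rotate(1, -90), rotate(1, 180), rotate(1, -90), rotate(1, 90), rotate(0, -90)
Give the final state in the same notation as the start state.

[θ0=0°, θ1=270°, e=0]

begin: [θ0=90°, θ1=180°, e=0]
t=1 rotate(1, -90) ⇒ [θ0=90°, θ1=180°, e=0]
t=2 rotate(1, -90) ⇒ [θ0=90°, θ1=180°, e=0]
t=3 rotate(1, 180) ⇒ [θ0=90°, θ1=180°, e=0]
t=4 rotate(1, -90) ⇒ [θ0=90°, θ1=180°, e=0]
t=5 rotate(1, 90) ⇒ [θ0=90°, θ1=270°, e=0]
t=6 rotate(0, -90) ⇒ [θ0=0°, θ1=270°, e=0]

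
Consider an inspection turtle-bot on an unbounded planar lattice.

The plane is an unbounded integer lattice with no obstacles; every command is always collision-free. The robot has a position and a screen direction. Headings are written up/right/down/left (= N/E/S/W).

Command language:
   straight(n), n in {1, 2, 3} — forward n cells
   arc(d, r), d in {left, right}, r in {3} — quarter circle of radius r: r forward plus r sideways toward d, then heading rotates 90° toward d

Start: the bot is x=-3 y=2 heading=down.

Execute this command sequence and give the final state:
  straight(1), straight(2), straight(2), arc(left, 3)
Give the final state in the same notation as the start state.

x=0 y=-6 heading=right

t0: x=-3 y=2 heading=down
step 1 (straight(1)): x=-3 y=1 heading=down
step 2 (straight(2)): x=-3 y=-1 heading=down
step 3 (straight(2)): x=-3 y=-3 heading=down
step 4 (arc(left, 3)): x=0 y=-6 heading=right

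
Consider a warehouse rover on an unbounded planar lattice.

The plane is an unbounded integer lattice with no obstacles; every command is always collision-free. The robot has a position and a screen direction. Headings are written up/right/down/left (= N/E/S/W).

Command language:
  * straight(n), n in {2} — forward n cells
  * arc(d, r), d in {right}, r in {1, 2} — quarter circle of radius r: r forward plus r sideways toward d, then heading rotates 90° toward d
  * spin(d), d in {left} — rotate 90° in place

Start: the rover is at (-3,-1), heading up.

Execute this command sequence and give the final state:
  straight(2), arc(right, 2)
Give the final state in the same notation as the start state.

begin: at (-3,-1), heading up
step 1 (straight(2)): at (-3,1), heading up
step 2 (arc(right, 2)): at (-1,3), heading right

at (-1,3), heading right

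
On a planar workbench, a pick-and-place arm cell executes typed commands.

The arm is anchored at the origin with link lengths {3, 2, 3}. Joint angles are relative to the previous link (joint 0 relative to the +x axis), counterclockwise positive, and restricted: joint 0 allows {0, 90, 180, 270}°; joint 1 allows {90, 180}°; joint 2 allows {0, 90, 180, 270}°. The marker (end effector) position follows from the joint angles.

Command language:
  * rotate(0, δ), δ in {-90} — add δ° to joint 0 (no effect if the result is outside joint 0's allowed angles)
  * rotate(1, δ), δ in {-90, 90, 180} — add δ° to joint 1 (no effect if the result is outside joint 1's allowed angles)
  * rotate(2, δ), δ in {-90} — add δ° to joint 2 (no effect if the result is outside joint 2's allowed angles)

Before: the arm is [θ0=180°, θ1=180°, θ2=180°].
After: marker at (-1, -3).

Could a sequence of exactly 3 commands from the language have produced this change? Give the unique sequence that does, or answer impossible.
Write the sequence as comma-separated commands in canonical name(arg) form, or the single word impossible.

start: [θ0=180°, θ1=180°, θ2=180°]
1. rotate(2, -90) → [θ0=180°, θ1=180°, θ2=90°]
2. rotate(2, -90) → [θ0=180°, θ1=180°, θ2=0°]
3. rotate(2, -90) → [θ0=180°, θ1=180°, θ2=270°]
all 125 alternatives checked — unique.

rotate(2, -90), rotate(2, -90), rotate(2, -90)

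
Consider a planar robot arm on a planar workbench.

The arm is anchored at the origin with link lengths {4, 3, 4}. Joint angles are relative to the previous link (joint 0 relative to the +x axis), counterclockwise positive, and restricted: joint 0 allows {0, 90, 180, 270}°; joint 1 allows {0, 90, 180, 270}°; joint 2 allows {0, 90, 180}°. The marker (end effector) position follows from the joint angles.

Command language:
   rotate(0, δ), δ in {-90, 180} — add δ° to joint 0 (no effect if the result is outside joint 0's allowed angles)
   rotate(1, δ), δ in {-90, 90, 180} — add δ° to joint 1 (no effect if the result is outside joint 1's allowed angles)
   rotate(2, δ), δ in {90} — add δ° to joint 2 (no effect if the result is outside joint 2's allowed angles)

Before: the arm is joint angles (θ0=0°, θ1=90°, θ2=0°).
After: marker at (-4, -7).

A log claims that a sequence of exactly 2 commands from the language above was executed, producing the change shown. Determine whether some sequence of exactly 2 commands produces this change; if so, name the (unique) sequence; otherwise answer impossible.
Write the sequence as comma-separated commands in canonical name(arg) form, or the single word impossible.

from: joint angles (θ0=0°, θ1=90°, θ2=0°)
t=1 rotate(0, -90) ⇒ joint angles (θ0=270°, θ1=90°, θ2=0°)
t=2 rotate(0, -90) ⇒ joint angles (θ0=180°, θ1=90°, θ2=0°)
uniquely the one of 36 2-step routes that fits.

rotate(0, -90), rotate(0, -90)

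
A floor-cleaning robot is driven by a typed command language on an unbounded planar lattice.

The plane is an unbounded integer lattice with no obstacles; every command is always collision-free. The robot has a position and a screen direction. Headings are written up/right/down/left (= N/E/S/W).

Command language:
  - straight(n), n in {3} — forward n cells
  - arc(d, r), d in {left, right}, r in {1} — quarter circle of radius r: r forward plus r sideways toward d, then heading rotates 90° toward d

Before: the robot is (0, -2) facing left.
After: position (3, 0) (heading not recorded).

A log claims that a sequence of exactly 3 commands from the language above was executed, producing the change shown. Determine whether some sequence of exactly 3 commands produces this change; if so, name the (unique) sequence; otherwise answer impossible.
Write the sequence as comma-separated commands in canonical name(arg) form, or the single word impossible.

arc(right, 1), arc(right, 1), straight(3)

key: running straight(3) before arc(right, 1) would end elsewhere — order is forced
begin: (0, -2) facing left
t=1 arc(right, 1) ⇒ (-1, -1) facing up
t=2 arc(right, 1) ⇒ (0, 0) facing right
t=3 straight(3) ⇒ (3, 0) facing right
no other 3-command option fits: unique.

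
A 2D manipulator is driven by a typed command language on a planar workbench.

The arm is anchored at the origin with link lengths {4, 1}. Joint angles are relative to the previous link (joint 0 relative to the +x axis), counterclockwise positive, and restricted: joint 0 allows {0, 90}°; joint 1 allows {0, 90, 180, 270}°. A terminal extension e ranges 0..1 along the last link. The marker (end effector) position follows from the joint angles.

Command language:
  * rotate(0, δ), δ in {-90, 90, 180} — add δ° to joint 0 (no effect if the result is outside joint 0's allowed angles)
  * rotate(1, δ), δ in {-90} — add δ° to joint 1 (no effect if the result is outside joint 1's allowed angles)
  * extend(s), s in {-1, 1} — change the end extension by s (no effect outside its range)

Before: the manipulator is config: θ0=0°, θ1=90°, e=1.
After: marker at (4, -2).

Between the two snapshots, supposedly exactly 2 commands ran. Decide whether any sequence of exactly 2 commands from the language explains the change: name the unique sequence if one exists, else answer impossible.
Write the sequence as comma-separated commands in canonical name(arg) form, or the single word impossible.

initial: config: θ0=0°, θ1=90°, e=1
step 1 (rotate(1, -90)): config: θ0=0°, θ1=0°, e=1
step 2 (rotate(1, -90)): config: θ0=0°, θ1=270°, e=1
uniquely the one of 36 2-step routes that fits.

rotate(1, -90), rotate(1, -90)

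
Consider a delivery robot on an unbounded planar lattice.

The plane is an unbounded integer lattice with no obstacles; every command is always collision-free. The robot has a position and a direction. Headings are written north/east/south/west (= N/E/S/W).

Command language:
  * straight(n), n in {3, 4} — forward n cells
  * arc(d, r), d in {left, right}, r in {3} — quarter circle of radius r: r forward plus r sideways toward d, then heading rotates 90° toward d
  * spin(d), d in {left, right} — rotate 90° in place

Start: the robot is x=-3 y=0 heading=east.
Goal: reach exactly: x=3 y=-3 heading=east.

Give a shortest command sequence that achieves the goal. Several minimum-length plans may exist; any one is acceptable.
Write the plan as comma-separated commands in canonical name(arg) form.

arc(right, 3), spin(left), straight(3)

from: x=-3 y=0 heading=east
[1] after arc(right, 3): x=0 y=-3 heading=south
[2] after spin(left): x=0 y=-3 heading=east
[3] after straight(3): x=3 y=-3 heading=east
no 2-step plan works, so 3 is optimal.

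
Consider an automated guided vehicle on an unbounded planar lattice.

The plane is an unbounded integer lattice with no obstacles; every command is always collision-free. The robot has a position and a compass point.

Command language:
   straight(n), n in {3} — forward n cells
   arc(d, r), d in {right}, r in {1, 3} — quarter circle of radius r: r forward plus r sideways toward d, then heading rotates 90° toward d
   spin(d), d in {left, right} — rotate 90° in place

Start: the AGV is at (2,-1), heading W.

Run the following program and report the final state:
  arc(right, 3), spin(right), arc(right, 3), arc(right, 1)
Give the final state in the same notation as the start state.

at (1,-2), heading W

begin: at (2,-1), heading W
t=1 arc(right, 3) ⇒ at (-1,2), heading N
t=2 spin(right) ⇒ at (-1,2), heading E
t=3 arc(right, 3) ⇒ at (2,-1), heading S
t=4 arc(right, 1) ⇒ at (1,-2), heading W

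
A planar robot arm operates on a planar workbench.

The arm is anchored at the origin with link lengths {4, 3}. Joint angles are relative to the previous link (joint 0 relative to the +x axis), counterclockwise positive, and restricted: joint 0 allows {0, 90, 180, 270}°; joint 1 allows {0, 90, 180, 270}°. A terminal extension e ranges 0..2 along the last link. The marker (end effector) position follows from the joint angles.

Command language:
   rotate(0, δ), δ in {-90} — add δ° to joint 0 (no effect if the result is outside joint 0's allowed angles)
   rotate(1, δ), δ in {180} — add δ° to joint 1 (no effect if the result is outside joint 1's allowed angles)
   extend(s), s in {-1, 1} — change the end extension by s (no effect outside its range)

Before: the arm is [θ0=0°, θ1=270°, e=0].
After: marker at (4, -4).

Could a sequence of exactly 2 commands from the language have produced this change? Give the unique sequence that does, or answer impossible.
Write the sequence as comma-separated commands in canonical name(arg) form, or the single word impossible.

extend(-1), extend(1)

key: running extend(1) before extend(-1) would end elsewhere — order is forced
start: [θ0=0°, θ1=270°, e=0]
t=1 extend(-1) ⇒ [θ0=0°, θ1=270°, e=0]
t=2 extend(1) ⇒ [θ0=0°, θ1=270°, e=1]
all 16 alternatives checked — unique.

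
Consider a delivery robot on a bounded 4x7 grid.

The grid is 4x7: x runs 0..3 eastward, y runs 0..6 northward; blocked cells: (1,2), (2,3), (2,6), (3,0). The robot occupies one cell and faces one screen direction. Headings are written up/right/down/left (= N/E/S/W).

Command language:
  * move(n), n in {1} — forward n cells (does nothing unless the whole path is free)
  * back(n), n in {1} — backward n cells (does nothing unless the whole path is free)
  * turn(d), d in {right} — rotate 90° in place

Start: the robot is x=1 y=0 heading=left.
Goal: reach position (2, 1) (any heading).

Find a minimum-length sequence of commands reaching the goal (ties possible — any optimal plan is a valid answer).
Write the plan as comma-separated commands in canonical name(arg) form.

back(1), turn(right), move(1)

begin: x=1 y=0 heading=left
step 1 (back(1)): x=2 y=0 heading=left
step 2 (turn(right)): x=2 y=0 heading=up
step 3 (move(1)): x=2 y=1 heading=up
no 2-step plan works, so 3 is optimal.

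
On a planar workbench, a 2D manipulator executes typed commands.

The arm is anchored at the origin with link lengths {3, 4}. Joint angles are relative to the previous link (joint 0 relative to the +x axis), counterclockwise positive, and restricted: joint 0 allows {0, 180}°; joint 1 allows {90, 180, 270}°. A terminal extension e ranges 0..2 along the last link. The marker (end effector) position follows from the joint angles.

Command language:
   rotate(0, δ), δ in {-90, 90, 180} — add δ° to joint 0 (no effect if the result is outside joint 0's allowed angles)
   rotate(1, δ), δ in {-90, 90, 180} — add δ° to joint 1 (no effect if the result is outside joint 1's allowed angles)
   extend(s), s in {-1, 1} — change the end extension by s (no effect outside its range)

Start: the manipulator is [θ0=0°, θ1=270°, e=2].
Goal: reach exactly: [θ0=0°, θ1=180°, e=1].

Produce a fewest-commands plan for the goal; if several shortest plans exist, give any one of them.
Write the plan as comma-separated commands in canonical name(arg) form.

start: [θ0=0°, θ1=270°, e=2]
step 1 (rotate(1, -90)): [θ0=0°, θ1=180°, e=2]
step 2 (extend(-1)): [θ0=0°, θ1=180°, e=1]
no 1-step plan works, so 2 is optimal.

rotate(1, -90), extend(-1)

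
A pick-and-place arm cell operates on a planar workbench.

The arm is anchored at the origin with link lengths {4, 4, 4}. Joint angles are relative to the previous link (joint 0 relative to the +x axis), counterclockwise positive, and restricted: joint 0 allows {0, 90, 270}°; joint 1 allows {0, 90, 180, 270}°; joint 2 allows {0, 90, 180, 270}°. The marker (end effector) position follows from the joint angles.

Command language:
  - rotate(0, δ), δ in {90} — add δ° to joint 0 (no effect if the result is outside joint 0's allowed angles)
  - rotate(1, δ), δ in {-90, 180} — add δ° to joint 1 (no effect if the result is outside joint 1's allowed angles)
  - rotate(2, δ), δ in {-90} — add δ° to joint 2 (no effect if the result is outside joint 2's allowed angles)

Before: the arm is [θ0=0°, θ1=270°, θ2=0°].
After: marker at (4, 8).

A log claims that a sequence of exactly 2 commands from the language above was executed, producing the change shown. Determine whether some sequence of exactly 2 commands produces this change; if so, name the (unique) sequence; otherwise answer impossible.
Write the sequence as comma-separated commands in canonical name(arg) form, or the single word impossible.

initial: [θ0=0°, θ1=270°, θ2=0°]
t=1 rotate(1, -90) ⇒ [θ0=0°, θ1=180°, θ2=0°]
t=2 rotate(1, -90) ⇒ [θ0=0°, θ1=90°, θ2=0°]
all 16 alternatives checked — unique.

rotate(1, -90), rotate(1, -90)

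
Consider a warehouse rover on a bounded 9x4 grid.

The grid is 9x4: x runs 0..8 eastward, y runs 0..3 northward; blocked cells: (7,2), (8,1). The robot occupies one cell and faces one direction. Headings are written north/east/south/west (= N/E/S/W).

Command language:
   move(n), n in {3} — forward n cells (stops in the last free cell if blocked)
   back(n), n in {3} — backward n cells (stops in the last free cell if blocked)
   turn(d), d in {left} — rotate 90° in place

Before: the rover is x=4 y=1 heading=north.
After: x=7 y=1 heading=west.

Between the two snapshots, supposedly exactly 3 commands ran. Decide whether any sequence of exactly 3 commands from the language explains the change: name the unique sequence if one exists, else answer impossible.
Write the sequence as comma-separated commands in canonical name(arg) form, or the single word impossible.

turn(left), back(3), back(3)

key: order matters: swapping turn(left) and back(3) lands elsewhere
t0: x=4 y=1 heading=north
step 1 (turn(left)): x=4 y=1 heading=west
step 2 (back(3)): x=7 y=1 heading=west
step 3 (back(3)): x=7 y=1 heading=west
uniquely the one of 27 3-step routes that fits.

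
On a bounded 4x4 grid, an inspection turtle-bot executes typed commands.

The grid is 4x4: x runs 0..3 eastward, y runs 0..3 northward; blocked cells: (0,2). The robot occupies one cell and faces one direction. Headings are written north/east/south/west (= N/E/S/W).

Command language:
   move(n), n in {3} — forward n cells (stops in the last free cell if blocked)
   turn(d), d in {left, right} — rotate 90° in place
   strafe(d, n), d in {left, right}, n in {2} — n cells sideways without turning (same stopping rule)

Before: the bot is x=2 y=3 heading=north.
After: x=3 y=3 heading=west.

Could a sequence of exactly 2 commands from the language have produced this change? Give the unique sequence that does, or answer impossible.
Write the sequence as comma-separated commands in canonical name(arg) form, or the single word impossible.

key: strafe(right, 2) runs into the grid edge before its full distance
from: x=2 y=3 heading=north
t=1 strafe(right, 2) ⇒ x=3 y=3 heading=north
t=2 turn(left) ⇒ x=3 y=3 heading=west
no rival 2-sequence matches.

strafe(right, 2), turn(left)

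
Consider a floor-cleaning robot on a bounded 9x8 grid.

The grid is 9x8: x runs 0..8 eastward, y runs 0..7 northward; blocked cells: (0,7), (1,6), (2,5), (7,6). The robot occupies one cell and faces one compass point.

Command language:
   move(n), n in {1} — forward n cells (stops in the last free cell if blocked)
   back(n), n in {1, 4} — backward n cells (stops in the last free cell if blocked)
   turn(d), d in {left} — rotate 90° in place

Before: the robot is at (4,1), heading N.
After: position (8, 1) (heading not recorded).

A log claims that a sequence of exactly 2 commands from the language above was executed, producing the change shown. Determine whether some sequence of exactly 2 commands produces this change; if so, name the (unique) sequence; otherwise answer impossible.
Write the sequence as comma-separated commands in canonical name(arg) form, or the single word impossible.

turn(left), back(4)

key: running back(4) before turn(left) would end elsewhere — order is forced
from: at (4,1), heading N
[1] after turn(left): at (4,1), heading W
[2] after back(4): at (8,1), heading W
all 16 alternatives checked — unique.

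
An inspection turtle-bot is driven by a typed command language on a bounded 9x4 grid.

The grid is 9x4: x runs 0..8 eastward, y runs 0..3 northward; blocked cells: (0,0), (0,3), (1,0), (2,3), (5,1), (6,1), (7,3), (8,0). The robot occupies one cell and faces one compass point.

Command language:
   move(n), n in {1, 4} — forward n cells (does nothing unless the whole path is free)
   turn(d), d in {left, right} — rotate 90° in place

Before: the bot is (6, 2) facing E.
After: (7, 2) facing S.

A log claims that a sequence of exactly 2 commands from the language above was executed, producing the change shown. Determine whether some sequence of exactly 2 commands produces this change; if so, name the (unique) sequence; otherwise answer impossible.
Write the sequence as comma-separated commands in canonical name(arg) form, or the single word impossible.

key: running turn(right) before move(1) would end elsewhere — order is forced
start: (6, 2) facing E
1. move(1) → (7, 2) facing E
2. turn(right) → (7, 2) facing S
no other 2-command option fits: unique.

move(1), turn(right)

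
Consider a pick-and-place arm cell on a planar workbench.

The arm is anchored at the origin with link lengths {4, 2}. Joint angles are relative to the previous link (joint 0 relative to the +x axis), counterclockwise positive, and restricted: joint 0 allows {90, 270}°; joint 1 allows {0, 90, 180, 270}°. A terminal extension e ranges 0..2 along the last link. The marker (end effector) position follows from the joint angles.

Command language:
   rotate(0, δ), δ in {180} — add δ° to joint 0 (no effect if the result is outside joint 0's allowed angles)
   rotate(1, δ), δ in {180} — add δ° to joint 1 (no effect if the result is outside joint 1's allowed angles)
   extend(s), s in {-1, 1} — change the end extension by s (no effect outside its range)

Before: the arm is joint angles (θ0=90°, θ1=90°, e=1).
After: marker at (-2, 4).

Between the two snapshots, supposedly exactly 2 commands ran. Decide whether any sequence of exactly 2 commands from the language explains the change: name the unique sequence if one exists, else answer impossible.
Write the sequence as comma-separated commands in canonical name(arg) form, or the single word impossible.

begin: joint angles (θ0=90°, θ1=90°, e=1)
t=1 extend(-1) ⇒ joint angles (θ0=90°, θ1=90°, e=0)
t=2 extend(-1) ⇒ joint angles (θ0=90°, θ1=90°, e=0)
all 16 alternatives checked — unique.

extend(-1), extend(-1)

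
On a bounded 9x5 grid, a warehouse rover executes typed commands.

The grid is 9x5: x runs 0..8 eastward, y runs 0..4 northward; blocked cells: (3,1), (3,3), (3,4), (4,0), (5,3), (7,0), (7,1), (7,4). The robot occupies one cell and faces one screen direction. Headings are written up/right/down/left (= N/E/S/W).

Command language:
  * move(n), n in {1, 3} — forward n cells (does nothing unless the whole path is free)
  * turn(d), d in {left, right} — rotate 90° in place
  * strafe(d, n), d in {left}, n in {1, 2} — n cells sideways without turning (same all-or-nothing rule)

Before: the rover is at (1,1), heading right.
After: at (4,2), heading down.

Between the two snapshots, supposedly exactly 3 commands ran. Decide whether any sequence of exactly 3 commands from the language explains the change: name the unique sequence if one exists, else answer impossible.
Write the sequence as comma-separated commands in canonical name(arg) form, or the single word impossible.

key: order matters: swapping strafe(left, 1) and turn(right) lands elsewhere
start: at (1,1), heading right
1. strafe(left, 1) → at (1,2), heading right
2. move(3) → at (4,2), heading right
3. turn(right) → at (4,2), heading down
all 216 alternatives checked — unique.

strafe(left, 1), move(3), turn(right)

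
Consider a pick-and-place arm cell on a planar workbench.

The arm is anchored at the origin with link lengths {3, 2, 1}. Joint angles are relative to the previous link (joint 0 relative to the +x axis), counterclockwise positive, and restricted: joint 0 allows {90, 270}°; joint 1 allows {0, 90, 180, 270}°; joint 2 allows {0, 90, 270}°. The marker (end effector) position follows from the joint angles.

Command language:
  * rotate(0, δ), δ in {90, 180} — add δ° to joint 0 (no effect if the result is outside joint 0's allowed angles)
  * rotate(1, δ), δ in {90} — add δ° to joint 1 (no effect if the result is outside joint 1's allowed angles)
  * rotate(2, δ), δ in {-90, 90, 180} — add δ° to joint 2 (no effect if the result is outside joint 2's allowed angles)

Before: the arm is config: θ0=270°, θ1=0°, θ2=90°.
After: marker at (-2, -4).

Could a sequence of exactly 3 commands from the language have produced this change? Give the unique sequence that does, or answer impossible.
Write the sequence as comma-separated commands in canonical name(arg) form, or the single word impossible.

initial: config: θ0=270°, θ1=0°, θ2=90°
step 1 (rotate(1, 90)): config: θ0=270°, θ1=90°, θ2=90°
step 2 (rotate(1, 90)): config: θ0=270°, θ1=180°, θ2=90°
step 3 (rotate(1, 90)): config: θ0=270°, θ1=270°, θ2=90°
uniquely the one of 216 3-step routes that fits.

rotate(1, 90), rotate(1, 90), rotate(1, 90)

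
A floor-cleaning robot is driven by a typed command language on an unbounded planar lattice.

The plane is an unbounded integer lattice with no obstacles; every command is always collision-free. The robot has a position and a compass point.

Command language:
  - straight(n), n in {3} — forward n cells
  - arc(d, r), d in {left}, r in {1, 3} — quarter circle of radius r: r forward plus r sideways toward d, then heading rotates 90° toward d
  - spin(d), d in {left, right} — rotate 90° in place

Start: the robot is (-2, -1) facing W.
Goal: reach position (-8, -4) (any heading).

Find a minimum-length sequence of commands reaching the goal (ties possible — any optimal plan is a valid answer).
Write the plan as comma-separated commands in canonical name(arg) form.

initial: (-2, -1) facing W
[1] after straight(3): (-5, -1) facing W
[2] after arc(left, 3): (-8, -4) facing S
nothing shorter than 2 reaches the goal.

straight(3), arc(left, 3)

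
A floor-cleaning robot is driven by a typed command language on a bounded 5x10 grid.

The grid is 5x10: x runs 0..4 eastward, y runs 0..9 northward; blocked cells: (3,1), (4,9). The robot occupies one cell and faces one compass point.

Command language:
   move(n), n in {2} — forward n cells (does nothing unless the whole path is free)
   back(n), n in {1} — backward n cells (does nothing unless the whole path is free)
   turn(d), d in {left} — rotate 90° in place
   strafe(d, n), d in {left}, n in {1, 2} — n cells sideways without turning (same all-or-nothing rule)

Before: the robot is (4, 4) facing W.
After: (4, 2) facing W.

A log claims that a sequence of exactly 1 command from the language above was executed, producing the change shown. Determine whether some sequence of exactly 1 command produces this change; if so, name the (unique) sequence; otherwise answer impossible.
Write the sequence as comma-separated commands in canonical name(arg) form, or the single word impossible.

strafe(left, 2)

key: heading stays W — the single command does not turn
start: (4, 4) facing W
[1] after strafe(left, 2): (4, 2) facing W
uniquely the one of 5 1-step routes that fits.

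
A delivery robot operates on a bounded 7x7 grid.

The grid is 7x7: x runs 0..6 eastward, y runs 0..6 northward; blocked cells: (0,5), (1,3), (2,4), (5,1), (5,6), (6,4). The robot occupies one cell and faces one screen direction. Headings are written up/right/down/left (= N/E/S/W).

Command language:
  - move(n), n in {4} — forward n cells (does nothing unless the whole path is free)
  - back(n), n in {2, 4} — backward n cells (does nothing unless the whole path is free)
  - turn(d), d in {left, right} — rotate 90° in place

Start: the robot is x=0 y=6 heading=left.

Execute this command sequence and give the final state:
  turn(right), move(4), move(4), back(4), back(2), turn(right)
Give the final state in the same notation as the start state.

begin: x=0 y=6 heading=left
1. turn(right) → x=0 y=6 heading=up
2. move(4) → x=0 y=6 heading=up
3. move(4) → x=0 y=6 heading=up
4. back(4) → x=0 y=6 heading=up
5. back(2) → x=0 y=6 heading=up
6. turn(right) → x=0 y=6 heading=right

x=0 y=6 heading=right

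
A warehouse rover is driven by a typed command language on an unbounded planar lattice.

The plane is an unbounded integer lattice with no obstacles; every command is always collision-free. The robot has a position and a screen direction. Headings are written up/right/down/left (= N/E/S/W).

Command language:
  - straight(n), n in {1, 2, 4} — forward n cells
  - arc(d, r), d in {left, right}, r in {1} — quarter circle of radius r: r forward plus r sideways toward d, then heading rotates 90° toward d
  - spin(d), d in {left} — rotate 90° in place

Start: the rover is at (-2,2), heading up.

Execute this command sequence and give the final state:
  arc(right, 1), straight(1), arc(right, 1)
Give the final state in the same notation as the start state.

start: at (-2,2), heading up
step 1 (arc(right, 1)): at (-1,3), heading right
step 2 (straight(1)): at (0,3), heading right
step 3 (arc(right, 1)): at (1,2), heading down

at (1,2), heading down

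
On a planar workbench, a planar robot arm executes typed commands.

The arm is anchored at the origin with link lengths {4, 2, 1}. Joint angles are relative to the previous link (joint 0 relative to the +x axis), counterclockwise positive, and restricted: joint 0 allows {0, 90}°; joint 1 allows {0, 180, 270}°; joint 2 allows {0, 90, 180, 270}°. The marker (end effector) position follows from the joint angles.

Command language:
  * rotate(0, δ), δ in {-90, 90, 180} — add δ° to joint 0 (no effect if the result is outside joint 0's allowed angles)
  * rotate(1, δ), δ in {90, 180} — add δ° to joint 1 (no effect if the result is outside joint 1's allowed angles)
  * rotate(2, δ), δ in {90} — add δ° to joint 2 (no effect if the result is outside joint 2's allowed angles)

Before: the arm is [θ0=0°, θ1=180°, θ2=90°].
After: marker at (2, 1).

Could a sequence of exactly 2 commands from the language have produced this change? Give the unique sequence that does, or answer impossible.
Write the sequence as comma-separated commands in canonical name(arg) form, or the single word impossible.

rotate(2, 90), rotate(2, 90)

from: [θ0=0°, θ1=180°, θ2=90°]
1. rotate(2, 90) → [θ0=0°, θ1=180°, θ2=180°]
2. rotate(2, 90) → [θ0=0°, θ1=180°, θ2=270°]
all 36 alternatives checked — unique.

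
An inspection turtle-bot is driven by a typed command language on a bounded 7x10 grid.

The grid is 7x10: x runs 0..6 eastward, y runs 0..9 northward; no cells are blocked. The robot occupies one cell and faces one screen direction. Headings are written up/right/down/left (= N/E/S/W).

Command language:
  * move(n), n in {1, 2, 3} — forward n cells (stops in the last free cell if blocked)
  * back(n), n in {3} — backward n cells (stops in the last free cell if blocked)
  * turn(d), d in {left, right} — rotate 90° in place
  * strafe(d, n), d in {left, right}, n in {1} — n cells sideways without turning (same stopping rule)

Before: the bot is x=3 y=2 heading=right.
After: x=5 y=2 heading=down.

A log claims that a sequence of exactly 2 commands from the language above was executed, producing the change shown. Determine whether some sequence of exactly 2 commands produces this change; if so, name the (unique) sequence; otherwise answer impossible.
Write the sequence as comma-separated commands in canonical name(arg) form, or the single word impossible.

key: order matters: swapping move(2) and turn(right) lands elsewhere
t0: x=3 y=2 heading=right
[1] after move(2): x=5 y=2 heading=right
[2] after turn(right): x=5 y=2 heading=down
all 64 alternatives checked — unique.

move(2), turn(right)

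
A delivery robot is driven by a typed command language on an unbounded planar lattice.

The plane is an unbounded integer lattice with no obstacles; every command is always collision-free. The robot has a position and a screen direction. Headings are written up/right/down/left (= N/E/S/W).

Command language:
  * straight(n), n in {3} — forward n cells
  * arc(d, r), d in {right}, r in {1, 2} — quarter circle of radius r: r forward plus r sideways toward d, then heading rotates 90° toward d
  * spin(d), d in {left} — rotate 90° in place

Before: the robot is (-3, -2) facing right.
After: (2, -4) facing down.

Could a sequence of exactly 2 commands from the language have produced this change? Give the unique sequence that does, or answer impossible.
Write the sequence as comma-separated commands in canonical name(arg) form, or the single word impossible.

straight(3), arc(right, 2)

key: position moved to (2,-4) AND the heading swung to S — translation plus rotation needed
start: (-3, -2) facing right
step 1 (straight(3)): (0, -2) facing right
step 2 (arc(right, 2)): (2, -4) facing down
no other 2-command option fits: unique.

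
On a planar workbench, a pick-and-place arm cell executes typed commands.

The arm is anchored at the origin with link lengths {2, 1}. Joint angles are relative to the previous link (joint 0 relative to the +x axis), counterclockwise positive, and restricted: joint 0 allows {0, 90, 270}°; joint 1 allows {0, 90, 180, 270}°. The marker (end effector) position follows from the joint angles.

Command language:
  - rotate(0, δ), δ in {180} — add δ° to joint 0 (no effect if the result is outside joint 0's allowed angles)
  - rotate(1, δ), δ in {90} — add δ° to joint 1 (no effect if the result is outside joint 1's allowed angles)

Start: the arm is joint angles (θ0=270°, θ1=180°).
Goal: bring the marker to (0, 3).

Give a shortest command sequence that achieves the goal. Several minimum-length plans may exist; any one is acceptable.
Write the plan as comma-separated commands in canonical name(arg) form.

rotate(0, 180), rotate(1, 90), rotate(1, 90)

from: joint angles (θ0=270°, θ1=180°)
step 1 (rotate(0, 180)): joint angles (θ0=90°, θ1=180°)
step 2 (rotate(1, 90)): joint angles (θ0=90°, θ1=270°)
step 3 (rotate(1, 90)): joint angles (θ0=90°, θ1=0°)
minimal: 3 command(s), checked below 3.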